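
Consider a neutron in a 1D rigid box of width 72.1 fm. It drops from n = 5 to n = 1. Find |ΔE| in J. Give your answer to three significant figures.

|ΔE| = 1.51×10^-13 J

E_1 = h²/(8m_nL²) = 6.303×10^-15 J.
|ΔE| = |5² − 1²|·E_1 = 24·6.303×10^-15 J = 1.51×10^-13 J.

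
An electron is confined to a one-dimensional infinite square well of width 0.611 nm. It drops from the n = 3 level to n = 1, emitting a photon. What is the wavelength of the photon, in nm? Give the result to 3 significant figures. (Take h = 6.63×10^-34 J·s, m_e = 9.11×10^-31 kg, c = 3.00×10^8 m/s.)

λ = 154 nm

E_1 = h²/(8m_eL²) = 1.616×10^-19 J, so ΔE = (3² − 1²)E_1 = 1.293×10^-18 J.
λ = hc/ΔE = (6.63×10^-34·3.00×10^8)/1.293×10^-18 = 1.54×10^-7 m = 154 nm.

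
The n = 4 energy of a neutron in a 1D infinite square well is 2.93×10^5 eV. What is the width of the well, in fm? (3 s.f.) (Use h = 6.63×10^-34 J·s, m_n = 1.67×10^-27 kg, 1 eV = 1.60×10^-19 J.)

L = 106 fm

From E_n = n²h²/(8m_nL²), L = n·h/√(8m_nE_n).
E_4 = 2.93×10^5 eV = 4.688×10^-14 J, so L = 4·6.63×10^-34/√(8·1.67×10^-27·4.688×10^-14) = 1.06×10^-13 m = 106 fm.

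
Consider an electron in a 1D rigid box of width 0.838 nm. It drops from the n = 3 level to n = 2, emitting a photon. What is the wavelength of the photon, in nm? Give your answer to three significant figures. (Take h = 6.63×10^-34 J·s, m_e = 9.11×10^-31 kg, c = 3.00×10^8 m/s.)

E_1 = h²/(8m_eL²) = 8.589×10^-20 J, so ΔE = (3² − 2²)E_1 = 4.295×10^-19 J.
λ = hc/ΔE = (6.63×10^-34·3.00×10^8)/4.295×10^-19 = 4.63×10^-7 m = 463 nm.

λ = 463 nm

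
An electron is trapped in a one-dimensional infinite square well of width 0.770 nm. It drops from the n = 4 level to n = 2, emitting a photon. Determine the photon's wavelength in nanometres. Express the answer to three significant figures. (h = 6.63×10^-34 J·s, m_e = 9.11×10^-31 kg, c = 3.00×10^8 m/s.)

E_1 = h²/(8m_eL²) = 1.017×10^-19 J, so ΔE = (4² − 2²)E_1 = 1.220×10^-18 J.
λ = hc/ΔE = (6.63×10^-34·3.00×10^8)/1.220×10^-18 = 1.63×10^-7 m = 163 nm.

λ = 163 nm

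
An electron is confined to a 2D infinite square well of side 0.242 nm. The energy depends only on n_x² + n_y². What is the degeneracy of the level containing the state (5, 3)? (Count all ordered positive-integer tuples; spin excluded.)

The level has n_x² + n_y² = 34. The ordered positive-integer solutions are (3, 5), (5, 3).
That gives 2 states.

degeneracy = 2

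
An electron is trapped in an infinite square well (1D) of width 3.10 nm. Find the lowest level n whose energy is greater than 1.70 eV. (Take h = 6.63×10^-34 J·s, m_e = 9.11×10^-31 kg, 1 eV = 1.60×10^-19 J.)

n = 7

E_1 = h²/(8m_eL²) = 6.276×10^-21 J = 0.03923 eV.
Need n² > 1.70/0.03923 = 43.33, i.e. n > 6.583.
The smallest integer satisfying this is n = 7.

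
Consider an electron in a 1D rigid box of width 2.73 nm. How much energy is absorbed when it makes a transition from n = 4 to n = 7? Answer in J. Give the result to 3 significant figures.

|ΔE| = 2.67×10^-19 J

E_1 = h²/(8m_eL²) = 8.084×10^-21 J.
|ΔE| = |4² − 7²|·E_1 = 33·8.084×10^-21 J = 2.67×10^-19 J.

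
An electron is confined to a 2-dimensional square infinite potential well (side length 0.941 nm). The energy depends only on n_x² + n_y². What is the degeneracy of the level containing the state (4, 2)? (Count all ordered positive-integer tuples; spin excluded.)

The level has n_x² + n_y² = 20. The ordered positive-integer solutions are (2, 4), (4, 2).
That gives 2 states.

degeneracy = 2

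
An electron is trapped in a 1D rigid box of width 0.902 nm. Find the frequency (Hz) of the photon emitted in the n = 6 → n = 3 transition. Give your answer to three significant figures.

E_1 = h²/(8m_eL²) = 7.405×10^-20 J and ΔE = (6² − 3²)E_1 = 1.999×10^-18 J.
f = ΔE/h = 1.999×10^-18/6.626×10^-34 = 3.02×10^15 Hz.

f = 3.02×10^15 Hz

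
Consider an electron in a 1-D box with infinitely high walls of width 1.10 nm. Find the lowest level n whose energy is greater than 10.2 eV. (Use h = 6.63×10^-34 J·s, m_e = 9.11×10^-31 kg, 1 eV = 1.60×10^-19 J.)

E_1 = h²/(8m_eL²) = 4.985×10^-20 J = 0.3116 eV.
Need n² > 10.2/0.3116 = 32.73, i.e. n > 5.721.
The smallest integer satisfying this is n = 6.

n = 6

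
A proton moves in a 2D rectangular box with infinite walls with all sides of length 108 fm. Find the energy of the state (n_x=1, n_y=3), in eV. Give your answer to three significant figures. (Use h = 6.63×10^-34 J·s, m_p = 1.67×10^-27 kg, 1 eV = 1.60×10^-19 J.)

For a 2D rectangular well E = (h²/8m_p)·Σ n_i²/L_i² = (6.63×10^-34)²/(8·1.67×10^-27) · [1²/(108 fm)² + 3²/(108 fm)²].
Evaluating gives E = 2.821×10^-14 J = 1.76×10^5 eV.

E = 1.76×10^5 eV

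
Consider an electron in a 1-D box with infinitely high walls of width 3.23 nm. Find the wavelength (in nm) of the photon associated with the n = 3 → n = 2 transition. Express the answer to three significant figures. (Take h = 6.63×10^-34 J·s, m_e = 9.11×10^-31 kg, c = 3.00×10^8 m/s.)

E_1 = h²/(8m_eL²) = 5.781×10^-21 J, so ΔE = (3² − 2²)E_1 = 2.890×10^-20 J.
λ = hc/ΔE = (6.63×10^-34·3.00×10^8)/2.890×10^-20 = 6.88×10^-6 m = 6.88×10^3 nm.

λ = 6.88×10^3 nm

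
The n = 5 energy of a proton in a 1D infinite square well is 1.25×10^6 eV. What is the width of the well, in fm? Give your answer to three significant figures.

From E_n = n²h²/(8m_pL²), L = n·h/√(8m_pE_n).
E_5 = 1.25×10^6 eV = 2.003×10^-13 J, so L = 5·6.626×10^-34/√(8·1.673×10^-27·2.003×10^-13) = 6.40×10^-14 m = 64.0 fm.

L = 64.0 fm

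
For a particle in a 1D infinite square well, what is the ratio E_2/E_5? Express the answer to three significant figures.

E_n ∝ n², so E_2/E_5 = 2²/5² = 4/25 = 0.160.

0.160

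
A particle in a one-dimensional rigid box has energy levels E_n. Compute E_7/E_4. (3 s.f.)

E_n ∝ n², so E_7/E_4 = 7²/4² = 49/16 = 3.06.

3.06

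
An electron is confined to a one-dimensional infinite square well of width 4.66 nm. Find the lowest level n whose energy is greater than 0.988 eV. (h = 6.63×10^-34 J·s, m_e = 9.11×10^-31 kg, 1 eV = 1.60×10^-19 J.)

n = 8

E_1 = h²/(8m_eL²) = 2.777×10^-21 J = 0.01736 eV.
Need n² > 0.988/0.01736 = 56.91, i.e. n > 7.544.
The smallest integer satisfying this is n = 8.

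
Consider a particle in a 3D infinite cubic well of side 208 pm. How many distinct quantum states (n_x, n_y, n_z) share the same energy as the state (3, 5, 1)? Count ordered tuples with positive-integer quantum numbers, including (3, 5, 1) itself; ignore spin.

The level has n_x² + n_y² + n_z² = 35. The ordered positive-integer solutions are (1, 3, 5), (1, 5, 3), (3, 1, 5), (3, 5, 1), (5, 1, 3), (5, 3, 1).
That gives 6 states.

degeneracy = 6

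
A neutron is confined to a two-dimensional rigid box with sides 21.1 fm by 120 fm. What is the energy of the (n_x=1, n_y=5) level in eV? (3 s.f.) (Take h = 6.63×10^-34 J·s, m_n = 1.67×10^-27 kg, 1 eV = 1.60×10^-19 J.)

For a 2D rectangular well E = (h²/8m_n)·Σ n_i²/L_i² = (6.63×10^-34)²/(8·1.67×10^-27) · [1²/(21.1 fm)² + 5²/(120 fm)²].
Evaluating gives E = 1.310×10^-13 J = 8.19×10^5 eV.

E = 8.19×10^5 eV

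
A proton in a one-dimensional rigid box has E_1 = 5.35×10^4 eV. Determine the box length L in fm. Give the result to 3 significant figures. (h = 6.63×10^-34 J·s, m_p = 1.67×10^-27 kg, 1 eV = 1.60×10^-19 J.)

L = 62.0 fm

From E_n = n²h²/(8m_pL²), L = n·h/√(8m_pE_n).
E_1 = 5.35×10^4 eV = 8.560×10^-15 J, so L = 1·6.63×10^-34/√(8·1.67×10^-27·8.560×10^-15) = 6.20×10^-14 m = 62.0 fm.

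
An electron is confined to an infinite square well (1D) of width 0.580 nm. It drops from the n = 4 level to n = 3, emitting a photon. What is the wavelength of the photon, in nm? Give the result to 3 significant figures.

λ = 158 nm

E_1 = h²/(8m_eL²) = 1.791×10^-19 J, so ΔE = (4² − 3²)E_1 = 1.254×10^-18 J.
λ = hc/ΔE = (6.626×10^-34·2.998×10^8)/1.254×10^-18 = 1.58×10^-7 m = 158 nm.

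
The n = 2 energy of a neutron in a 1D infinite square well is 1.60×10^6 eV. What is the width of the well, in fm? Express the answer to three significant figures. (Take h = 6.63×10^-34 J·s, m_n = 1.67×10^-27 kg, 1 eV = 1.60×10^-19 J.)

From E_n = n²h²/(8m_nL²), L = n·h/√(8m_nE_n).
E_2 = 1.60×10^6 eV = 2.560×10^-13 J, so L = 2·6.63×10^-34/√(8·1.67×10^-27·2.560×10^-13) = 2.27×10^-14 m = 22.7 fm.

L = 22.7 fm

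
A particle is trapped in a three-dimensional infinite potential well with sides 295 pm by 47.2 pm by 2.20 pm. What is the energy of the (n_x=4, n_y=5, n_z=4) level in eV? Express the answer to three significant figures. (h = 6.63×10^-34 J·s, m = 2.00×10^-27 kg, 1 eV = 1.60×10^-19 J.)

For a 3D rectangular well E = (h²/8m)·Σ n_i²/L_i² = (6.63×10^-34)²/(8·2.00×10^-27) · [4²/(295 pm)² + 5²/(47.2 pm)² + 4²/(2.20 pm)²].
Evaluating gives E = 9.113×10^-17 J = 570 eV.

E = 570 eV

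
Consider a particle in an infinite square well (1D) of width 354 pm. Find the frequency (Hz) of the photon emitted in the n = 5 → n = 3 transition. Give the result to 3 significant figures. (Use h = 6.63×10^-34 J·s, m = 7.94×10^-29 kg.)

E_1 = h²/(8mL²) = 5.522×10^-21 J and ΔE = (5² − 3²)E_1 = 8.835×10^-20 J.
f = ΔE/h = 8.835×10^-20/6.63×10^-34 = 1.33×10^14 Hz.

f = 1.33×10^14 Hz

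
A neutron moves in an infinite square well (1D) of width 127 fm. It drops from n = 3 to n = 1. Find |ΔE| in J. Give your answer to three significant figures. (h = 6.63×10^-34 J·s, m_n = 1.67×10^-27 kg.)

E_1 = h²/(8m_nL²) = 2.040×10^-15 J.
|ΔE| = |3² − 1²|·E_1 = 8·2.040×10^-15 J = 1.63×10^-14 J.

|ΔE| = 1.63×10^-14 J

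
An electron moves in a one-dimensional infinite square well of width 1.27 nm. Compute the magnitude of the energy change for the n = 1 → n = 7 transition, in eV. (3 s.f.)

|ΔE| = 11.2 eV

E_1 = h²/(8m_eL²) = 3.735×10^-20 J.
|ΔE| = |1² − 7²|·E_1 = 48·3.735×10^-20 J = 1.793×10^-18 J = 11.2 eV.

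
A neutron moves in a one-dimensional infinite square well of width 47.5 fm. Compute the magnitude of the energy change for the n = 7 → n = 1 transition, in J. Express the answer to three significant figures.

E_1 = h²/(8m_nL²) = 1.452×10^-14 J.
|ΔE| = |7² − 1²|·E_1 = 48·1.452×10^-14 J = 6.97×10^-13 J.

|ΔE| = 6.97×10^-13 J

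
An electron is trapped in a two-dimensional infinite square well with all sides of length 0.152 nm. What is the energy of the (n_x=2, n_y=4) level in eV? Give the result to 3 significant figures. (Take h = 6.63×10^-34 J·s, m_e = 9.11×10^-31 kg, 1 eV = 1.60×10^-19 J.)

E = 326 eV

For a 2D rectangular well E = (h²/8m_e)·Σ n_i²/L_i² = (6.63×10^-34)²/(8·9.11×10^-31) · [2²/(0.152 nm)² + 4²/(0.152 nm)²].
Evaluating gives E = 5.221×10^-17 J = 326 eV.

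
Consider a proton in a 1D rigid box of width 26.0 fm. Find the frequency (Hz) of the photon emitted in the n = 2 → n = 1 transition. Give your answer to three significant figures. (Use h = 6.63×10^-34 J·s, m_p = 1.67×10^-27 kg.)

E_1 = h²/(8m_pL²) = 4.867×10^-14 J and ΔE = (2² − 1²)E_1 = 1.460×10^-13 J.
f = ΔE/h = 1.460×10^-13/6.63×10^-34 = 2.20×10^20 Hz.

f = 2.20×10^20 Hz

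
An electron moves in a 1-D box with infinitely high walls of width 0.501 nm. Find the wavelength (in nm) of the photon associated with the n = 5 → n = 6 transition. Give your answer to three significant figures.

λ = 75.2 nm

E_1 = h²/(8m_eL²) = 2.400×10^-19 J, so ΔE = (6² − 5²)E_1 = 2.640×10^-18 J.
λ = hc/ΔE = (6.626×10^-34·2.998×10^8)/2.640×10^-18 = 7.52×10^-8 m = 75.2 nm.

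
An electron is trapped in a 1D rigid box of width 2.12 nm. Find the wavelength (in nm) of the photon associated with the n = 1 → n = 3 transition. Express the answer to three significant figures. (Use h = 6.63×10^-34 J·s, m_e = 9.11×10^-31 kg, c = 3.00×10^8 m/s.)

E_1 = h²/(8m_eL²) = 1.342×10^-20 J, so ΔE = (3² − 1²)E_1 = 1.074×10^-19 J.
λ = hc/ΔE = (6.63×10^-34·3.00×10^8)/1.074×10^-19 = 1.85×10^-6 m = 1.85×10^3 nm.

λ = 1.85×10^3 nm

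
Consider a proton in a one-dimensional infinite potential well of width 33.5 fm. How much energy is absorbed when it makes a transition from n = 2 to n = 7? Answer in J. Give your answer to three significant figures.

|ΔE| = 1.32×10^-12 J

E_1 = h²/(8m_pL²) = 2.923×10^-14 J.
|ΔE| = |2² − 7²|·E_1 = 45·2.923×10^-14 J = 1.32×10^-12 J.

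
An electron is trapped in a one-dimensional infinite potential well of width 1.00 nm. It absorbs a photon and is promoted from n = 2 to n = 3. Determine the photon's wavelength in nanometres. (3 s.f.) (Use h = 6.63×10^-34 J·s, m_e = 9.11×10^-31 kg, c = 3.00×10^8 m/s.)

λ = 660 nm

E_1 = h²/(8m_eL²) = 6.031×10^-20 J, so ΔE = (3² − 2²)E_1 = 3.015×10^-19 J.
λ = hc/ΔE = (6.63×10^-34·3.00×10^8)/3.015×10^-19 = 6.60×10^-7 m = 660 nm.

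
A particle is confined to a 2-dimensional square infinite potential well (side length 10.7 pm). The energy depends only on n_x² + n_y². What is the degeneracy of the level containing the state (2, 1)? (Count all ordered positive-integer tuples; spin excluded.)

The level has n_x² + n_y² = 5. The ordered positive-integer solutions are (1, 2), (2, 1).
That gives 2 states.

degeneracy = 2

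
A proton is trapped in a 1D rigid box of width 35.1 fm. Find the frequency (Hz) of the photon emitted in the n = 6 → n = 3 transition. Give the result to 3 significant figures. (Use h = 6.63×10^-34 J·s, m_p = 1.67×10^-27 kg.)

f = 1.09×10^21 Hz

E_1 = h²/(8m_pL²) = 2.671×10^-14 J and ΔE = (6² − 3²)E_1 = 7.212×10^-13 J.
f = ΔE/h = 7.212×10^-13/6.63×10^-34 = 1.09×10^21 Hz.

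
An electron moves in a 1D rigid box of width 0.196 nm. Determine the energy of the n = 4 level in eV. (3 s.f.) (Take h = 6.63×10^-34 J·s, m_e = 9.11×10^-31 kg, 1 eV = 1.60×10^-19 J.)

E_4 = 157 eV

For an infinite well E_n = n²h²/(8m_eL²), so E_1 = h²/(8m_eL²) = (6.63×10^-34)²/(8·9.11×10^-31·(1.96×10^-10 m)²) = 1.570×10^-18 J.
Then E_4 = 4²·E_1 = 16·1.570×10^-18 J = 2.512×10^-17 J.
Converting, E_4 = 2.512×10^-17 J / (1.60×10^-19 J/eV) = 157 eV.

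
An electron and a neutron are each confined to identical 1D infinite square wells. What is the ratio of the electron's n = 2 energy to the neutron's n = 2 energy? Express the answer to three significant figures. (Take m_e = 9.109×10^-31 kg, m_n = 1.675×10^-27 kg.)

E_n ∝ 1/m at fixed n and L, so the ratio is m_n/m_e = 1.675×10^-27/9.109×10^-31 = 1.84×10^3.

1.84×10^3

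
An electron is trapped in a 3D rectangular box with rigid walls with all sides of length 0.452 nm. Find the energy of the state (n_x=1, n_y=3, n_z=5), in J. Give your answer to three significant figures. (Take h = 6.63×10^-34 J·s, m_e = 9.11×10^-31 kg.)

For a 3D rectangular well E = (h²/8m_e)·Σ n_i²/L_i² = (6.63×10^-34)²/(8·9.11×10^-31) · [1²/(0.452 nm)² + 3²/(0.452 nm)² + 5²/(0.452 nm)²].
Evaluating gives E = 1.03×10^-17 J.

E = 1.03×10^-17 J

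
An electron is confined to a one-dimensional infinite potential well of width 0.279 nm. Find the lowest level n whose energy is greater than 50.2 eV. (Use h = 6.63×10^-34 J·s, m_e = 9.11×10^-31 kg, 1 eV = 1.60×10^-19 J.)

E_1 = h²/(8m_eL²) = 7.748×10^-19 J = 4.843 eV.
Need n² > 50.2/4.843 = 10.37, i.e. n > 3.220.
The smallest integer satisfying this is n = 4.

n = 4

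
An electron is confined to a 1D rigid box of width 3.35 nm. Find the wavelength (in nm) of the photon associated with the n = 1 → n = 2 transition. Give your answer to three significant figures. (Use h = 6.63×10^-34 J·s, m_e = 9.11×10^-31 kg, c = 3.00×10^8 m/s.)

λ = 1.23×10^4 nm

E_1 = h²/(8m_eL²) = 5.374×10^-21 J, so ΔE = (2² − 1²)E_1 = 1.612×10^-20 J.
λ = hc/ΔE = (6.63×10^-34·3.00×10^8)/1.612×10^-20 = 1.23×10^-5 m = 1.23×10^4 nm.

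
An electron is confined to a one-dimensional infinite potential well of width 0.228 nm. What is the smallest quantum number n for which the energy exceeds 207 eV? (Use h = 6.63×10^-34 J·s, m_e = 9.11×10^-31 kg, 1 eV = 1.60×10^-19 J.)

E_1 = h²/(8m_eL²) = 1.160×10^-18 J = 7.250 eV.
Need n² > 207/7.250 = 28.55, i.e. n > 5.343.
The smallest integer satisfying this is n = 6.

n = 6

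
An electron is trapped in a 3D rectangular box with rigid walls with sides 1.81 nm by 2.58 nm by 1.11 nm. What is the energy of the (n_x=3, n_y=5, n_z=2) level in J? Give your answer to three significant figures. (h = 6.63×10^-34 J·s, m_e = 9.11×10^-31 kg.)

For a 3D rectangular well E = (h²/8m_e)·Σ n_i²/L_i² = (6.63×10^-34)²/(8·9.11×10^-31) · [3²/(1.81 nm)² + 5²/(2.58 nm)² + 2²/(1.11 nm)²].
Evaluating gives E = 5.88×10^-19 J.

E = 5.88×10^-19 J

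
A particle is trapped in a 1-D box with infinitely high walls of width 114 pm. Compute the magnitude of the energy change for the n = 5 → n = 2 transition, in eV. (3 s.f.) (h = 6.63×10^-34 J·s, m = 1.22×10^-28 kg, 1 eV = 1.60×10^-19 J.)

E_1 = h²/(8mL²) = 3.466×10^-20 J.
|ΔE| = |5² − 2²|·E_1 = 21·3.466×10^-20 J = 7.279×10^-19 J = 4.55 eV.

|ΔE| = 4.55 eV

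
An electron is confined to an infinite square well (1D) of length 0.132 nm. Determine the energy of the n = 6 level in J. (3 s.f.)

For an infinite well E_n = n²h²/(8m_eL²), so E_1 = h²/(8m_eL²) = (6.626×10^-34)²/(8·9.109×10^-31·(1.32×10^-10 m)²) = 3.458×10^-18 J.
Then E_6 = 6²·E_1 = 36·3.458×10^-18 J = 1.24×10^-16 J.

E_6 = 1.24×10^-16 J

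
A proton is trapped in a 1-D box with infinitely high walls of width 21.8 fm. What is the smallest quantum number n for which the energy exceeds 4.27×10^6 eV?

E_1 = h²/(8m_pL²) = 6.902×10^-14 J = 4.308×10^5 eV.
Need n² > 4.27×10^6/4.308×10^5 = 9.912, i.e. n > 3.148.
The smallest integer satisfying this is n = 4.

n = 4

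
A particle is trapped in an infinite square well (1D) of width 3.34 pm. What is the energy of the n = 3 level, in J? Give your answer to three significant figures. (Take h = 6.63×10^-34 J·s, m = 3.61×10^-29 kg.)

E_3 = 1.23×10^-15 J

For an infinite well E_n = n²h²/(8mL²), so E_1 = h²/(8mL²) = (6.63×10^-34)²/(8·3.61×10^-29·(3.34×10^-12 m)²) = 1.364×10^-16 J.
Then E_3 = 3²·E_1 = 9·1.364×10^-16 J = 1.23×10^-15 J.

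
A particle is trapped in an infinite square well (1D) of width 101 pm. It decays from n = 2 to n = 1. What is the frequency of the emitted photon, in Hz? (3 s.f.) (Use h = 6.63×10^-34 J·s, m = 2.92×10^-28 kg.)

E_1 = h²/(8mL²) = 1.845×10^-20 J and ΔE = (2² − 1²)E_1 = 5.535×10^-20 J.
f = ΔE/h = 5.535×10^-20/6.63×10^-34 = 8.35×10^13 Hz.

f = 8.35×10^13 Hz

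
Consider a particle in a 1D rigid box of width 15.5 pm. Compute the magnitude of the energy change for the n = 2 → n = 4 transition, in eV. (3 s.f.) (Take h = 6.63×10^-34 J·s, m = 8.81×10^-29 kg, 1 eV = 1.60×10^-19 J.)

|ΔE| = 195 eV

E_1 = h²/(8mL²) = 2.596×10^-18 J.
|ΔE| = |2² − 4²|·E_1 = 12·2.596×10^-18 J = 3.115×10^-17 J = 195 eV.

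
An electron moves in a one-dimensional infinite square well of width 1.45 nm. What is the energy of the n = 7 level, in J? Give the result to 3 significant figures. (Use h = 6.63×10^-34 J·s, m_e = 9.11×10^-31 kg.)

E_7 = 1.41×10^-18 J

For an infinite well E_n = n²h²/(8m_eL²), so E_1 = h²/(8m_eL²) = (6.63×10^-34)²/(8·9.11×10^-31·(1.45×10^-9 m)²) = 2.869×10^-20 J.
Then E_7 = 7²·E_1 = 49·2.869×10^-20 J = 1.41×10^-18 J.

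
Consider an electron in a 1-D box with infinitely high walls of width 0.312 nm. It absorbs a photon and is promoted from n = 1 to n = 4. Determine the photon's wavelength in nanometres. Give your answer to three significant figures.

E_1 = h²/(8m_eL²) = 6.189×10^-19 J, so ΔE = (4² − 1²)E_1 = 9.283×10^-18 J.
λ = hc/ΔE = (6.626×10^-34·2.998×10^8)/9.283×10^-18 = 2.14×10^-8 m = 21.4 nm.

λ = 21.4 nm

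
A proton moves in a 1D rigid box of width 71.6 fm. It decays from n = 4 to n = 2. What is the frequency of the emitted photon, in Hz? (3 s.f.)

f = 1.16×10^20 Hz

E_1 = h²/(8m_pL²) = 6.399×10^-15 J and ΔE = (4² − 2²)E_1 = 7.679×10^-14 J.
f = ΔE/h = 7.679×10^-14/6.626×10^-34 = 1.16×10^20 Hz.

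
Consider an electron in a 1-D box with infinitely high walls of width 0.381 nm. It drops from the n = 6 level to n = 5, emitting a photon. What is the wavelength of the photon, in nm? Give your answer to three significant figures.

λ = 43.5 nm

E_1 = h²/(8m_eL²) = 4.150×10^-19 J, so ΔE = (6² − 5²)E_1 = 4.565×10^-18 J.
λ = hc/ΔE = (6.626×10^-34·2.998×10^8)/4.565×10^-18 = 4.35×10^-8 m = 43.5 nm.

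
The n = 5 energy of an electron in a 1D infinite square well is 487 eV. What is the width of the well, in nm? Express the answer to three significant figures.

From E_n = n²h²/(8m_eL²), L = n·h/√(8m_eE_n).
E_5 = 487 eV = 7.802×10^-17 J, so L = 5·6.626×10^-34/√(8·9.109×10^-31·7.802×10^-17) = 1.39×10^-10 m = 0.139 nm.

L = 0.139 nm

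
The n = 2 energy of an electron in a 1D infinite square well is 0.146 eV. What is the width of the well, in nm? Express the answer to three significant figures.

L = 3.21 nm

From E_n = n²h²/(8m_eL²), L = n·h/√(8m_eE_n).
E_2 = 0.146 eV = 2.339×10^-20 J, so L = 2·6.626×10^-34/√(8·9.109×10^-31·2.339×10^-20) = 3.21×10^-9 m = 3.21 nm.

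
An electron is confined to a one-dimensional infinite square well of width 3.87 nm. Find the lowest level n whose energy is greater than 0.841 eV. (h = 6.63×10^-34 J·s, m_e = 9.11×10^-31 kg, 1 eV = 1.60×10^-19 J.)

n = 6

E_1 = h²/(8m_eL²) = 4.027×10^-21 J = 0.02517 eV.
Need n² > 0.841/0.02517 = 33.41, i.e. n > 5.780.
The smallest integer satisfying this is n = 6.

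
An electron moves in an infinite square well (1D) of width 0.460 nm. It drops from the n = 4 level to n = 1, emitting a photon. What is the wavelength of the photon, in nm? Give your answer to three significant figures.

λ = 46.5 nm

E_1 = h²/(8m_eL²) = 2.847×10^-19 J, so ΔE = (4² − 1²)E_1 = 4.271×10^-18 J.
λ = hc/ΔE = (6.626×10^-34·2.998×10^8)/4.271×10^-18 = 4.65×10^-8 m = 46.5 nm.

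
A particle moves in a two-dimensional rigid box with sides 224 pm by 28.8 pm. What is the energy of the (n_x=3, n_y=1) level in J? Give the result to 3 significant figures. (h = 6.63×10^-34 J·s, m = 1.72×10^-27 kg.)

E = 4.42×10^-20 J

For a 2D rectangular well E = (h²/8m)·Σ n_i²/L_i² = (6.63×10^-34)²/(8·1.72×10^-27) · [3²/(224 pm)² + 1²/(28.8 pm)²].
Evaluating gives E = 4.42×10^-20 J.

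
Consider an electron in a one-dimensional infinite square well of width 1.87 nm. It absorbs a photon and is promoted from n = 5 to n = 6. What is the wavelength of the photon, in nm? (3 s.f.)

λ = 1.05×10^3 nm

E_1 = h²/(8m_eL²) = 1.723×10^-20 J, so ΔE = (6² − 5²)E_1 = 1.895×10^-19 J.
λ = hc/ΔE = (6.626×10^-34·2.998×10^8)/1.895×10^-19 = 1.05×10^-6 m = 1.05×10^3 nm.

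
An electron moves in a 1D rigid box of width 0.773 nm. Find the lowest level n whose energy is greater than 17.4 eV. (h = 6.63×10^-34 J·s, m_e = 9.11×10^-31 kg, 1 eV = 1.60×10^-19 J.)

E_1 = h²/(8m_eL²) = 1.009×10^-19 J = 0.6306 eV.
Need n² > 17.4/0.6306 = 27.59, i.e. n > 5.253.
The smallest integer satisfying this is n = 6.

n = 6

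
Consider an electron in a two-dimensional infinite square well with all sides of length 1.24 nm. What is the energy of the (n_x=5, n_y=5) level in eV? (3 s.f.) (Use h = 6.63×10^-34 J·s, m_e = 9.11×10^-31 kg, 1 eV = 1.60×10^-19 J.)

For a 2D rectangular well E = (h²/8m_e)·Σ n_i²/L_i² = (6.63×10^-34)²/(8·9.11×10^-31) · [5²/(1.24 nm)² + 5²/(1.24 nm)²].
Evaluating gives E = 1.961×10^-18 J = 12.3 eV.

E = 12.3 eV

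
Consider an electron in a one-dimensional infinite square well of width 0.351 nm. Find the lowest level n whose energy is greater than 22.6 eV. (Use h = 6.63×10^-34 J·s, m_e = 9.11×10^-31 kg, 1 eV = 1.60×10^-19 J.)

E_1 = h²/(8m_eL²) = 4.896×10^-19 J = 3.060 eV.
Need n² > 22.6/3.060 = 7.386, i.e. n > 2.718.
The smallest integer satisfying this is n = 3.

n = 3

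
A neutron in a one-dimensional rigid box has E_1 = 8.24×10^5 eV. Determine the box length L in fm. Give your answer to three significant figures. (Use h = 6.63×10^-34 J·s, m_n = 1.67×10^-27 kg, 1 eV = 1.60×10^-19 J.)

From E_n = n²h²/(8m_nL²), L = n·h/√(8m_nE_n).
E_1 = 8.24×10^5 eV = 1.318×10^-13 J, so L = 1·6.63×10^-34/√(8·1.67×10^-27·1.318×10^-13) = 1.58×10^-14 m = 15.8 fm.

L = 15.8 fm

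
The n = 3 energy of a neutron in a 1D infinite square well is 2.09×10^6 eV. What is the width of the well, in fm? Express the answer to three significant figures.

L = 29.7 fm

From E_n = n²h²/(8m_nL²), L = n·h/√(8m_nE_n).
E_3 = 2.09×10^6 eV = 3.348×10^-13 J, so L = 3·6.626×10^-34/√(8·1.675×10^-27·3.348×10^-13) = 2.97×10^-14 m = 29.7 fm.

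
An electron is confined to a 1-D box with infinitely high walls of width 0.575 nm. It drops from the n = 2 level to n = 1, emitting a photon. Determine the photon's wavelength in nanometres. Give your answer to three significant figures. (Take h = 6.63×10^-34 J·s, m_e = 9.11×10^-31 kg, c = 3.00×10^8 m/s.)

λ = 363 nm

E_1 = h²/(8m_eL²) = 1.824×10^-19 J, so ΔE = (2² − 1²)E_1 = 5.472×10^-19 J.
λ = hc/ΔE = (6.63×10^-34·3.00×10^8)/5.472×10^-19 = 3.63×10^-7 m = 363 nm.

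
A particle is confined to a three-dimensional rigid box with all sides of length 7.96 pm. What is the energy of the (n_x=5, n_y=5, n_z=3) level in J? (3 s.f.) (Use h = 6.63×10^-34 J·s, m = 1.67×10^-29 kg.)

For a 3D rectangular well E = (h²/8m)·Σ n_i²/L_i² = (6.63×10^-34)²/(8·1.67×10^-29) · [5²/(7.96 pm)² + 5²/(7.96 pm)² + 3²/(7.96 pm)²].
Evaluating gives E = 3.06×10^-15 J.

E = 3.06×10^-15 J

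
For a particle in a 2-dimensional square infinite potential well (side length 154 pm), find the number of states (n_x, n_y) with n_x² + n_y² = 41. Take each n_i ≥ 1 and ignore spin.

The level has n_x² + n_y² = 41. The ordered positive-integer solutions are (4, 5), (5, 4).
That gives 2 states.

degeneracy = 2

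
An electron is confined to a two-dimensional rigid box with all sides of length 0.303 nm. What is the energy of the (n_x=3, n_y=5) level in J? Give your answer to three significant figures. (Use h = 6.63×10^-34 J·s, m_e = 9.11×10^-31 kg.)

For a 2D rectangular well E = (h²/8m_e)·Σ n_i²/L_i² = (6.63×10^-34)²/(8·9.11×10^-31) · [3²/(0.303 nm)² + 5²/(0.303 nm)²].
Evaluating gives E = 2.23×10^-17 J.

E = 2.23×10^-17 J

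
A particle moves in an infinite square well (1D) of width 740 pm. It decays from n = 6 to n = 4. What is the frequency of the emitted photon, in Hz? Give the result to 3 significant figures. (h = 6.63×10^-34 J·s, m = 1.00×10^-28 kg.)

E_1 = h²/(8mL²) = 1.003×10^-21 J and ΔE = (6² − 4²)E_1 = 2.006×10^-20 J.
f = ΔE/h = 2.006×10^-20/6.63×10^-34 = 3.03×10^13 Hz.

f = 3.03×10^13 Hz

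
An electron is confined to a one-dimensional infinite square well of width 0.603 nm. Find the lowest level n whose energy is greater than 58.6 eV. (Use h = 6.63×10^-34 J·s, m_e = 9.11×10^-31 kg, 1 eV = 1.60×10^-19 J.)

E_1 = h²/(8m_eL²) = 1.659×10^-19 J = 1.037 eV.
Need n² > 58.6/1.037 = 56.51, i.e. n > 7.517.
The smallest integer satisfying this is n = 8.

n = 8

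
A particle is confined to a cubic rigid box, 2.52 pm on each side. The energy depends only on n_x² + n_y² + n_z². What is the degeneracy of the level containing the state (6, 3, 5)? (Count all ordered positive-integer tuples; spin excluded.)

degeneracy = 6

The level has n_x² + n_y² + n_z² = 70. The ordered positive-integer solutions are (3, 5, 6), (3, 6, 5), (5, 3, 6), (5, 6, 3), (6, 3, 5), (6, 5, 3).
That gives 6 states.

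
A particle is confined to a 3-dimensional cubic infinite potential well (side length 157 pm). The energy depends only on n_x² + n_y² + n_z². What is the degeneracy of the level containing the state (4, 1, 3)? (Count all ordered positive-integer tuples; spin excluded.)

degeneracy = 6

The level has n_x² + n_y² + n_z² = 26. The ordered positive-integer solutions are (1, 3, 4), (1, 4, 3), (3, 1, 4), (3, 4, 1), (4, 1, 3), (4, 3, 1).
That gives 6 states.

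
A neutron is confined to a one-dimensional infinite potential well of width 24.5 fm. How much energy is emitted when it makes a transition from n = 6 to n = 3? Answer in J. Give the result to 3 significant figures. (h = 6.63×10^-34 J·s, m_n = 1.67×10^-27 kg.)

|ΔE| = 1.48×10^-12 J

E_1 = h²/(8m_nL²) = 5.481×10^-14 J.
|ΔE| = |6² − 3²|·E_1 = 27·5.481×10^-14 J = 1.48×10^-12 J.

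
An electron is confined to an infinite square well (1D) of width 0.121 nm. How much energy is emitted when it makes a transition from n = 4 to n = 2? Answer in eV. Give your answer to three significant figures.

E_1 = h²/(8m_eL²) = 4.115×10^-18 J.
|ΔE| = |4² − 2²|·E_1 = 12·4.115×10^-18 J = 4.938×10^-17 J = 308 eV.

|ΔE| = 308 eV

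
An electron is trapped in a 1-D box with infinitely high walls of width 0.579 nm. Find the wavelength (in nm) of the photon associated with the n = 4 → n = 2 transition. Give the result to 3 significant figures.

λ = 92.1 nm

E_1 = h²/(8m_eL²) = 1.797×10^-19 J, so ΔE = (4² − 2²)E_1 = 2.156×10^-18 J.
λ = hc/ΔE = (6.626×10^-34·2.998×10^8)/2.156×10^-18 = 9.21×10^-8 m = 92.1 nm.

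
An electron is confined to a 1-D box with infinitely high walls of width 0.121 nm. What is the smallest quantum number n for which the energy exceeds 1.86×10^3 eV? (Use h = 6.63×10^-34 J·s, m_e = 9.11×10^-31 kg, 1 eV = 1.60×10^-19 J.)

n = 9

E_1 = h²/(8m_eL²) = 4.120×10^-18 J = 25.75 eV.
Need n² > 1.86×10^3/25.75 = 72.23, i.e. n > 8.499.
The smallest integer satisfying this is n = 9.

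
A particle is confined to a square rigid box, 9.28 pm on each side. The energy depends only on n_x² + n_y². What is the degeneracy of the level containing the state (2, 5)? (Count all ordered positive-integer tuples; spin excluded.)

degeneracy = 2

The level has n_x² + n_y² = 29. The ordered positive-integer solutions are (2, 5), (5, 2).
That gives 2 states.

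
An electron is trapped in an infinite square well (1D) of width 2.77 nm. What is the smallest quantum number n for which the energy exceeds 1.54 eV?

n = 6

E_1 = h²/(8m_eL²) = 7.852×10^-21 J = 0.04901 eV.
Need n² > 1.54/0.04901 = 31.42, i.e. n > 5.605.
The smallest integer satisfying this is n = 6.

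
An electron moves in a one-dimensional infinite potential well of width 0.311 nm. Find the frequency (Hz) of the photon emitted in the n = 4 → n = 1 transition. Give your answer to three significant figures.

f = 1.41×10^16 Hz

E_1 = h²/(8m_eL²) = 6.229×10^-19 J and ΔE = (4² − 1²)E_1 = 9.343×10^-18 J.
f = ΔE/h = 9.343×10^-18/6.626×10^-34 = 1.41×10^16 Hz.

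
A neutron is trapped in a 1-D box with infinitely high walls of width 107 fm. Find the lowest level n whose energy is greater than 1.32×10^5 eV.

E_1 = h²/(8m_nL²) = 2.862×10^-15 J = 1.787×10^4 eV.
Need n² > 1.32×10^5/1.787×10^4 = 7.387, i.e. n > 2.718.
The smallest integer satisfying this is n = 3.

n = 3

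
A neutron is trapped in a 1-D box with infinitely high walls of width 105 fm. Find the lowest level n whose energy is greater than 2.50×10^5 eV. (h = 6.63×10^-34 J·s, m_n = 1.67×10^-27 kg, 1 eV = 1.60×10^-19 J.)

E_1 = h²/(8m_nL²) = 2.984×10^-15 J = 1.865×10^4 eV.
Need n² > 2.50×10^5/1.865×10^4 = 13.40, i.e. n > 3.661.
The smallest integer satisfying this is n = 4.

n = 4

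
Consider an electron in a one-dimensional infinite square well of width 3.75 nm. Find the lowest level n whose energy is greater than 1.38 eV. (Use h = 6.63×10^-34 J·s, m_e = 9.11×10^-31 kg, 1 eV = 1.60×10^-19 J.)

n = 8

E_1 = h²/(8m_eL²) = 4.289×10^-21 J = 0.02681 eV.
Need n² > 1.38/0.02681 = 51.47, i.e. n > 7.174.
The smallest integer satisfying this is n = 8.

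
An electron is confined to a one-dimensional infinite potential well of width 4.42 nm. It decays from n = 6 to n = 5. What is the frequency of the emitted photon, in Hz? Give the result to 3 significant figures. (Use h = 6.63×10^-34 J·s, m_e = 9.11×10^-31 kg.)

f = 5.12×10^13 Hz

E_1 = h²/(8m_eL²) = 3.087×10^-21 J and ΔE = (6² − 5²)E_1 = 3.396×10^-20 J.
f = ΔE/h = 3.396×10^-20/6.63×10^-34 = 5.12×10^13 Hz.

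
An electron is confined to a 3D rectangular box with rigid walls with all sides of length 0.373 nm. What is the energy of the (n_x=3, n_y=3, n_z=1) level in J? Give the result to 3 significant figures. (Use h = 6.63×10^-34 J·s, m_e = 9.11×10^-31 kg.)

For a 3D rectangular well E = (h²/8m_e)·Σ n_i²/L_i² = (6.63×10^-34)²/(8·9.11×10^-31) · [3²/(0.373 nm)² + 3²/(0.373 nm)² + 1²/(0.373 nm)²].
Evaluating gives E = 8.24×10^-18 J.

E = 8.24×10^-18 J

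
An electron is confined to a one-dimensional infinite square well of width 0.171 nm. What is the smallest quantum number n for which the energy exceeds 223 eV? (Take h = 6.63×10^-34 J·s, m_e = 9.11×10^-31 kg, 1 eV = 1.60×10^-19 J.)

E_1 = h²/(8m_eL²) = 2.063×10^-18 J = 12.89 eV.
Need n² > 223/12.89 = 17.30, i.e. n > 4.159.
The smallest integer satisfying this is n = 5.

n = 5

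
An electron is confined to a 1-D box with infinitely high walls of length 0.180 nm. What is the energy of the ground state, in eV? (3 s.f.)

E_1 = 11.6 eV

For an infinite well E_n = n²h²/(8m_eL²), so E_1 = h²/(8m_eL²) = (6.626×10^-34)²/(8·9.109×10^-31·(1.80×10^-10 m)²) = 1.860×10^-18 J.
Converting, E_1 = 1.860×10^-18 J / (1.602×10^-19 J/eV) = 11.6 eV.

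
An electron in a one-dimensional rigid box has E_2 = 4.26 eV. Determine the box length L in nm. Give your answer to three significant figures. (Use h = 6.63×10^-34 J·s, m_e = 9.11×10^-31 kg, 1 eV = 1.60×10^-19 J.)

From E_n = n²h²/(8m_eL²), L = n·h/√(8m_eE_n).
E_2 = 4.26 eV = 6.816×10^-19 J, so L = 2·6.63×10^-34/√(8·9.11×10^-31·6.816×10^-19) = 5.95×10^-10 m = 0.595 nm.

L = 0.595 nm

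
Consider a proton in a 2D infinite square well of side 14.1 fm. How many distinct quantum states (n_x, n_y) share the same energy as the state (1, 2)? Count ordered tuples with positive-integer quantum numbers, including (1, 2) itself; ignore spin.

The level has n_x² + n_y² = 5. The ordered positive-integer solutions are (1, 2), (2, 1).
That gives 2 states.

degeneracy = 2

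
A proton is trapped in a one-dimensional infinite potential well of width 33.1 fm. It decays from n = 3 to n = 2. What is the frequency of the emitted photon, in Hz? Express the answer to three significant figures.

E_1 = h²/(8m_pL²) = 2.994×10^-14 J and ΔE = (3² − 2²)E_1 = 1.497×10^-13 J.
f = ΔE/h = 1.497×10^-13/6.626×10^-34 = 2.26×10^20 Hz.

f = 2.26×10^20 Hz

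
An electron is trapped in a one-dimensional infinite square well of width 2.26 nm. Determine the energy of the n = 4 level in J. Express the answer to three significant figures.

For an infinite well E_n = n²h²/(8m_eL²), so E_1 = h²/(8m_eL²) = (6.626×10^-34)²/(8·9.109×10^-31·(2.26×10^-9 m)²) = 1.180×10^-20 J.
Then E_4 = 4²·E_1 = 16·1.180×10^-20 J = 1.89×10^-19 J.

E_4 = 1.89×10^-19 J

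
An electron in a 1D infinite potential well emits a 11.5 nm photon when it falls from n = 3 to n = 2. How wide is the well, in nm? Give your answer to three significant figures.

The photon carries ΔE = hc/λ = 6.626×10^-34·2.998×10^8/1.15×10^-8 m = 1.727×10^-17 J.
Since ΔE = (3² − 2²)E_1, E_1 = 3.454×10^-18 J, and L = h/√(8m_eE_1) = 1.32×10^-10 m = 0.132 nm.

L = 0.132 nm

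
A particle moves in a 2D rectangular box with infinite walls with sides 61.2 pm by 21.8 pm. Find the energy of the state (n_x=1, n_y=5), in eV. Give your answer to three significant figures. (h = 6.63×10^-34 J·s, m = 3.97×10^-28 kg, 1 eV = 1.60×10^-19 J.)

E = 45.7 eV

For a 2D rectangular well E = (h²/8m)·Σ n_i²/L_i² = (6.63×10^-34)²/(8·3.97×10^-28) · [1²/(61.2 pm)² + 5²/(21.8 pm)²].
Evaluating gives E = 7.318×10^-18 J = 45.7 eV.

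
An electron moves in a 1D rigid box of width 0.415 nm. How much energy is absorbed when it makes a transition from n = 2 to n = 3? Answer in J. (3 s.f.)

|ΔE| = 1.75×10^-18 J

E_1 = h²/(8m_eL²) = 3.498×10^-19 J.
|ΔE| = |2² − 3²|·E_1 = 5·3.498×10^-19 J = 1.75×10^-18 J.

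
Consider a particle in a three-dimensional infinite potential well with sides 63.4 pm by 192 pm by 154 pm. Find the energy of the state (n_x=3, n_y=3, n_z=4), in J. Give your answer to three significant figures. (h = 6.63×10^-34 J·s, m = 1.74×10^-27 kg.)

E = 9.97×10^-20 J

For a 3D rectangular well E = (h²/8m)·Σ n_i²/L_i² = (6.63×10^-34)²/(8·1.74×10^-27) · [3²/(63.4 pm)² + 3²/(192 pm)² + 4²/(154 pm)²].
Evaluating gives E = 9.97×10^-20 J.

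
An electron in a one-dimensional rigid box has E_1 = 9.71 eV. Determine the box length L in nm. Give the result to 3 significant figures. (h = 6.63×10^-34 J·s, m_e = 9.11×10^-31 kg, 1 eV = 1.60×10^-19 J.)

From E_n = n²h²/(8m_eL²), L = n·h/√(8m_eE_n).
E_1 = 9.71 eV = 1.554×10^-18 J, so L = 1·6.63×10^-34/√(8·9.11×10^-31·1.554×10^-18) = 1.97×10^-10 m = 0.197 nm.

L = 0.197 nm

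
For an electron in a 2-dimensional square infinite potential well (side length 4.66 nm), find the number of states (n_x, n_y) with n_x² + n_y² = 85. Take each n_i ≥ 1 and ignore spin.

degeneracy = 4

The level has n_x² + n_y² = 85. The ordered positive-integer solutions are (2, 9), (6, 7), (7, 6), (9, 2).
That gives 4 states.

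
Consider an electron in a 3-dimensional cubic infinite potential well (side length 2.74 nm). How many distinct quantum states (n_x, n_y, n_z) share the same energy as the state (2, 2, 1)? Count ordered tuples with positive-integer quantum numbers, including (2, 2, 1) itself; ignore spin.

degeneracy = 3

The level has n_x² + n_y² + n_z² = 9. The ordered positive-integer solutions are (1, 2, 2), (2, 1, 2), (2, 2, 1).
That gives 3 states.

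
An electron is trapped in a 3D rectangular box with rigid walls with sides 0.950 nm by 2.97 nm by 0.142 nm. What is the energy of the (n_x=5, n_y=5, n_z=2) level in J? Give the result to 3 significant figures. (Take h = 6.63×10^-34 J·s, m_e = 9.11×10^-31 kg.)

E = 1.38×10^-17 J

For a 3D rectangular well E = (h²/8m_e)·Σ n_i²/L_i² = (6.63×10^-34)²/(8·9.11×10^-31) · [5²/(0.950 nm)² + 5²/(2.97 nm)² + 2²/(0.142 nm)²].
Evaluating gives E = 1.38×10^-17 J.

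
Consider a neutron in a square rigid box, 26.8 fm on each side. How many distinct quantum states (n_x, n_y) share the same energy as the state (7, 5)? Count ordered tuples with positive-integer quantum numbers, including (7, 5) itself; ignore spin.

degeneracy = 2

The level has n_x² + n_y² = 74. The ordered positive-integer solutions are (5, 7), (7, 5).
That gives 2 states.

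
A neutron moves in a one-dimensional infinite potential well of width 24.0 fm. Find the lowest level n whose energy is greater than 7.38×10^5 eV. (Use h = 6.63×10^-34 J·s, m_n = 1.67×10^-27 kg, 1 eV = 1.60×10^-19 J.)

E_1 = h²/(8m_nL²) = 5.712×10^-14 J = 3.570×10^5 eV.
Need n² > 7.38×10^5/3.570×10^5 = 2.067, i.e. n > 1.438.
The smallest integer satisfying this is n = 2.

n = 2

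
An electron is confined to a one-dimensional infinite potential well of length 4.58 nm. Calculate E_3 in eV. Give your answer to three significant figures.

For an infinite well E_n = n²h²/(8m_eL²), so E_1 = h²/(8m_eL²) = (6.626×10^-34)²/(8·9.109×10^-31·(4.58×10^-9 m)²) = 2.872×10^-21 J.
Then E_3 = 3²·E_1 = 9·2.872×10^-21 J = 2.585×10^-20 J.
Converting, E_3 = 2.585×10^-20 J / (1.602×10^-19 J/eV) = 0.161 eV.

E_3 = 0.161 eV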